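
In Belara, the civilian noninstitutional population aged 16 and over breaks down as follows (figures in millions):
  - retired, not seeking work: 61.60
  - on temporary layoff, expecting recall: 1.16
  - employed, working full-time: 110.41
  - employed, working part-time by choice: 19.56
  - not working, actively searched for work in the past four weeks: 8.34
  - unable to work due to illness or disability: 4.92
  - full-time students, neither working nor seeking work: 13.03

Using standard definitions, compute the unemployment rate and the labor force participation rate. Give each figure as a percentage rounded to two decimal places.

Employed = 110.41 + 19.56 = 129.97 million.
Unemployed = 1.16 + 8.34 = 9.50 million (jobless and actively searching, or on temporary layoff).
Labor force = 129.97 + 9.50 = 139.47 million.
Not in labor force = 61.60 + 4.92 + 13.03 = 79.55 million (those not working and not actively searching are outside the labor force).
Civilian working-age population = 139.47 + 79.55 = 219.02 million.
Unemployment rate = 9.50 / 139.47 = 6.81%.
Labor force participation rate = 139.47 / 219.02 = 63.68%.

Unemployment rate ≈ 6.81%; labor force participation rate ≈ 63.68%.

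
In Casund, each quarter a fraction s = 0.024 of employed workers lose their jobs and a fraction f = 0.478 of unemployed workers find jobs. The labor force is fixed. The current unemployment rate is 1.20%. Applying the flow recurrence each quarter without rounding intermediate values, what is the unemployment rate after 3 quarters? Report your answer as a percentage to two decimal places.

With a fixed labor force, u_{t+1} = u_t + s·(1−u_t) − f·u_t = u_t·(1−s−f) + s.
Here 1−s−f = 0.498 and s = 0.024.
u_1 = 0.012000 × 0.498 + 0.024 = 0.029976.
u_2 = 0.029976 × 0.498 + 0.024 = 0.038928.
u_3 = 0.038928 × 0.498 + 0.024 = 0.043386.

Unemployment rate after three quarters ≈ 4.34%.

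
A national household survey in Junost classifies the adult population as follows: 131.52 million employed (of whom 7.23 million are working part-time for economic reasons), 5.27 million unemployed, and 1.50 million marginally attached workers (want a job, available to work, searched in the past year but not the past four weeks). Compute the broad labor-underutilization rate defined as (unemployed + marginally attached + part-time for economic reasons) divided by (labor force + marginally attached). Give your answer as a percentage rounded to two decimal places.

Labor force = 131.52 + 5.27 = 136.79 million.
Numerator = 5.27 + 1.50 + 7.23 = 14.00 million.
Denominator = 136.79 + 1.50 = 138.29 million.
Broad rate = 14.00 / 138.29 = 10.12%.

Broad underutilization rate ≈ 10.12%.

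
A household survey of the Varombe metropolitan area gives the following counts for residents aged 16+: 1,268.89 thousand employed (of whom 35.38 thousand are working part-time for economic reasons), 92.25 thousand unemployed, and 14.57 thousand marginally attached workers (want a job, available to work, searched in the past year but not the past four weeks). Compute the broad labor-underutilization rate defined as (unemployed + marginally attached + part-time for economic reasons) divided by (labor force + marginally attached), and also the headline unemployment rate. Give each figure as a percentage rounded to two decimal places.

Broad underutilization rate ≈ 10.34%; headline unemployment rate ≈ 6.78%.

Labor force = 1,268.89 + 92.25 = 1,361.14 thousand.
Numerator = 92.25 + 14.57 + 35.38 = 142.20 thousand.
Denominator = 1,361.14 + 14.57 = 1,375.71 thousand.
Broad rate = 142.20 / 1,375.71 = 10.34%.
Headline unemployment rate = 92.25 / 1,361.14 = 6.78%.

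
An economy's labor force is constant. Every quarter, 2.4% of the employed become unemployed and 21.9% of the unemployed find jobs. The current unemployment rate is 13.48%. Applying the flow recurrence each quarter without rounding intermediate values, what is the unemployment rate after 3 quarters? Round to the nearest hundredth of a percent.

Unemployment rate after three quarters ≈ 11.44%.

With a fixed labor force, u_{t+1} = u_t + s·(1−u_t) − f·u_t = u_t·(1−s−f) + s.
Here 1−s−f = 0.757 and s = 0.024.
u_1 = 0.134800 × 0.757 + 0.024 = 0.126044.
u_2 = 0.126044 × 0.757 + 0.024 = 0.119415.
u_3 = 0.119415 × 0.757 + 0.024 = 0.114397.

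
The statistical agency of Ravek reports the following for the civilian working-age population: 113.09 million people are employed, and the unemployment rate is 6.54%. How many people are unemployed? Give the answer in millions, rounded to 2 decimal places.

Let U be the number unemployed. The labor force is E + U, and U/(E+U) = 0.0654.
So U = 0.0654 × 113.09 / (1 − 0.0654) = 7.3961 / 0.9346 ≈ 7.91 million.

About 7.91 million are unemployed.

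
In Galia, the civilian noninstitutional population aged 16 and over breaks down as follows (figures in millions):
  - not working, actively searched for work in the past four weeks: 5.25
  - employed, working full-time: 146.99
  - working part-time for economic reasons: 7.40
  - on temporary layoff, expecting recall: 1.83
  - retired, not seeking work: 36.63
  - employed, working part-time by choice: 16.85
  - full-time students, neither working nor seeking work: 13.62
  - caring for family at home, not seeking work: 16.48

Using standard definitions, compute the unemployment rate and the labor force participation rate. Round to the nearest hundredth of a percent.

Unemployment rate ≈ 3.97%; labor force participation rate ≈ 72.77%.

Employed = 146.99 + 7.40 + 16.85 = 171.24 million (anyone who worked, including part-time for economic reasons, counts as employed).
Unemployed = 5.25 + 1.83 = 7.08 million (jobless and actively searching, or on temporary layoff).
Labor force = 171.24 + 7.08 = 178.32 million.
Not in labor force = 36.63 + 13.62 + 16.48 = 66.73 million (those not working and not actively searching are outside the labor force).
Civilian working-age population = 178.32 + 66.73 = 245.05 million.
Unemployment rate = 7.08 / 178.32 = 3.97%.
Labor force participation rate = 178.32 / 245.05 = 72.77%.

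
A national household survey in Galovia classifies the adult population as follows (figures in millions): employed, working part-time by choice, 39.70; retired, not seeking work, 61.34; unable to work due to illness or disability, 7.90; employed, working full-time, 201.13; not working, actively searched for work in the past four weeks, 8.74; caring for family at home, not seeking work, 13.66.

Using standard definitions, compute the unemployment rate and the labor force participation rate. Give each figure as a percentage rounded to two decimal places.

Employed = 39.70 + 201.13 = 240.83 million.
Unemployed = 8.74 million.
Labor force = 240.83 + 8.74 = 249.57 million.
Not in labor force = 61.34 + 7.90 + 13.66 = 82.90 million (those not working and not actively searching are outside the labor force).
Civilian working-age population = 249.57 + 82.90 = 332.47 million.
Unemployment rate = 8.74 / 249.57 = 3.50%.
Labor force participation rate = 249.57 / 332.47 = 75.07%.

Unemployment rate ≈ 3.50%; labor force participation rate ≈ 75.07%.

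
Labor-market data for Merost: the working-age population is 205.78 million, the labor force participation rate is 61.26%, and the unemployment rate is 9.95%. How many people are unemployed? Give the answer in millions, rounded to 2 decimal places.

Labor force = 0.6126 × 205.78 = 126.06 million.
Unemployed = 0.0995 × 126.06 ≈ 12.54 million.

About 12.54 million are unemployed.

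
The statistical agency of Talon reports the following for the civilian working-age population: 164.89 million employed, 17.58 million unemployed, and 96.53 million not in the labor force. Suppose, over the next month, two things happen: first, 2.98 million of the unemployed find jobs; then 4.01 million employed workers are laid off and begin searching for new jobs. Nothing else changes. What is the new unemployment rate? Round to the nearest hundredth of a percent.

New unemployment rate ≈ 10.20%.

Initially, labor force = 164.89 + 17.58 = 182.47 million, so u = 17.58/182.47 = 9.63%.
After the first change, unemployed falls and employed rises by 2.98; labor force unchanged → E = 167.87, U = 14.60, labor force = 182.47 million.
After the second change, employed falls and unemployed rises by 4.01; labor force unchanged → E = 163.86, U = 18.61, labor force = 182.47 million.
New unemployment rate = 18.61 / 182.47 = 10.20%.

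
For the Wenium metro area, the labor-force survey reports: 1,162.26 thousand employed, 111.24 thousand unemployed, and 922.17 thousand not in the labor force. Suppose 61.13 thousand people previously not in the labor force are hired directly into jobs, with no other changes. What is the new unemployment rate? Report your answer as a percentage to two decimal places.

Initially, labor force = 1,162.26 + 111.24 = 1,273.50 thousand, so u = 111.24/1,273.50 = 8.73%.
After the change, employed and labor force both rise by 61.13; unemployed unchanged → E = 1,223.39, U = 111.24, labor force = 1,334.63 thousand.
New unemployment rate = 111.24 / 1,334.63 = 8.33%.

New unemployment rate ≈ 8.33%.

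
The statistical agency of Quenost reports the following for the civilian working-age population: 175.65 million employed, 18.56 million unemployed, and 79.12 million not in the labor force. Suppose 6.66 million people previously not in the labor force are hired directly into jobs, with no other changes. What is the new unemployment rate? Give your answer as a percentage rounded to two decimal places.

Initially, labor force = 175.65 + 18.56 = 194.21 million, so u = 18.56/194.21 = 9.56%.
After the change, employed and labor force both rise by 6.66; unemployed unchanged → E = 182.31, U = 18.56, labor force = 200.87 million.
New unemployment rate = 18.56 / 200.87 = 9.24%.

New unemployment rate ≈ 9.24%.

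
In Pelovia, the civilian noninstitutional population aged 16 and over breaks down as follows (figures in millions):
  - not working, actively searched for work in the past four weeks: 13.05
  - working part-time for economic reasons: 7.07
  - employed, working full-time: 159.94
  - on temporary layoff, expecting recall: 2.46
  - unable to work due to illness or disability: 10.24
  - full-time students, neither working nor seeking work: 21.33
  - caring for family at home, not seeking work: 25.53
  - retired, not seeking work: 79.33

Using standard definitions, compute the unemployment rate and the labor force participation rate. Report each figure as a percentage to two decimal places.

Employed = 7.07 + 159.94 = 167.01 million (anyone who worked, including part-time for economic reasons, counts as employed).
Unemployed = 13.05 + 2.46 = 15.51 million (jobless and actively searching, or on temporary layoff).
Labor force = 167.01 + 15.51 = 182.52 million.
Not in labor force = 10.24 + 21.33 + 25.53 + 79.33 = 136.43 million (those not working and not actively searching are outside the labor force).
Civilian working-age population = 182.52 + 136.43 = 318.95 million.
Unemployment rate = 15.51 / 182.52 = 8.50%.
Labor force participation rate = 182.52 / 318.95 = 57.23%.

Unemployment rate ≈ 8.50%; labor force participation rate ≈ 57.23%.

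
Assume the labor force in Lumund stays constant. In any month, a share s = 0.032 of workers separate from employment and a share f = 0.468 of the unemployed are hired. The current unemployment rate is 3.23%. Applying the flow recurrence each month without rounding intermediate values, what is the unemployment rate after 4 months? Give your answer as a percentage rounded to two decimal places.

With a fixed labor force, u_{t+1} = u_t + s·(1−u_t) − f·u_t = u_t·(1−s−f) + s.
Here 1−s−f = 0.500 and s = 0.032.
u_1 = 0.032300 × 0.500 + 0.032 = 0.048150.
u_2 = 0.048150 × 0.500 + 0.032 = 0.056075.
u_3 = 0.056075 × 0.500 + 0.032 = 0.060038.
u_4 = 0.060038 × 0.500 + 0.032 = 0.062019.

Unemployment rate after four months ≈ 6.20%.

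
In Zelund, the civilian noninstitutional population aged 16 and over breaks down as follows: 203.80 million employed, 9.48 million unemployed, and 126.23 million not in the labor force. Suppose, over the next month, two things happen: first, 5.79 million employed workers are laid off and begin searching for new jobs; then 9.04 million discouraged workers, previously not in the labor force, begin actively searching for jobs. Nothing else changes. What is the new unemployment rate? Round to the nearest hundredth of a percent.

New unemployment rate ≈ 10.93%.

Initially, labor force = 203.80 + 9.48 = 213.28 million, so u = 9.48/213.28 = 4.44%.
After the first change, employed falls and unemployed rises by 5.79; labor force unchanged → E = 198.01, U = 15.27, labor force = 213.28 million.
After the second change, unemployed and labor force both rise by 9.04 → E = 198.01, U = 24.31, labor force = 222.32 million.
New unemployment rate = 24.31 / 222.32 = 10.93%.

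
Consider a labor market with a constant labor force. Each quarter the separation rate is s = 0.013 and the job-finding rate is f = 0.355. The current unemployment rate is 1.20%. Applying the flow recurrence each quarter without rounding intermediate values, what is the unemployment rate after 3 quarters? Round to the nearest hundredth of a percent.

With a fixed labor force, u_{t+1} = u_t + s·(1−u_t) − f·u_t = u_t·(1−s−f) + s.
Here 1−s−f = 0.632 and s = 0.013.
u_1 = 0.012000 × 0.632 + 0.013 = 0.020584.
u_2 = 0.020584 × 0.632 + 0.013 = 0.026009.
u_3 = 0.026009 × 0.632 + 0.013 = 0.029438.

Unemployment rate after three quarters ≈ 2.94%.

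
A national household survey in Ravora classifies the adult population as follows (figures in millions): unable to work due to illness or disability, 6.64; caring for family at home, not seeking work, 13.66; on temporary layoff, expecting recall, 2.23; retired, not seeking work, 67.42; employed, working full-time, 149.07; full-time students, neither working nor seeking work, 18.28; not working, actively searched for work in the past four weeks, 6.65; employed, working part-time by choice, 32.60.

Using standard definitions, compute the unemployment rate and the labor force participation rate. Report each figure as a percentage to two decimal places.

Employed = 149.07 + 32.60 = 181.67 million.
Unemployed = 2.23 + 6.65 = 8.88 million (jobless and actively searching, or on temporary layoff).
Labor force = 181.67 + 8.88 = 190.55 million.
Not in labor force = 6.64 + 13.66 + 67.42 + 18.28 = 106.00 million (those not working and not actively searching are outside the labor force).
Civilian working-age population = 190.55 + 106.00 = 296.55 million.
Unemployment rate = 8.88 / 190.55 = 4.66%.
Labor force participation rate = 190.55 / 296.55 = 64.26%.

Unemployment rate ≈ 4.66%; labor force participation rate ≈ 64.26%.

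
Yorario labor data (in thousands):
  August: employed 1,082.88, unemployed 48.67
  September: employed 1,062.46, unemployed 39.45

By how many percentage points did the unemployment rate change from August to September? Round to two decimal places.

The unemployment rate changed by −0.72 percentage points.

August: labor force = 1,082.88 + 48.67 = 1,131.55; u = 48.67/1,131.55 = 4.30%.
September: labor force = 1,062.46 + 39.45 = 1,101.91; u = 39.45/1,101.91 = 3.58%.
Change = 3.58% − 4.30% = −0.72 pp.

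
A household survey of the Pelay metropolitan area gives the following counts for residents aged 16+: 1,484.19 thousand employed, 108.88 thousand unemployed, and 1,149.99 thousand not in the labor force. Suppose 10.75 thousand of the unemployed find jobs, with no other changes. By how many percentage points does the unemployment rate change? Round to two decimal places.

The unemployment rate changes by −0.67 percentage points.

Initially, labor force = 1,484.19 + 108.88 = 1,593.07 thousand, so u = 108.88/1,593.07 = 6.83%.
After the change, unemployed falls and employed rises by 10.75; labor force unchanged → E = 1,494.94, U = 98.13, labor force = 1,593.07 thousand.
New unemployment rate = 98.13 / 1,593.07 = 6.16%.
Change = 6.16% − 6.83% = −0.67 percentage points.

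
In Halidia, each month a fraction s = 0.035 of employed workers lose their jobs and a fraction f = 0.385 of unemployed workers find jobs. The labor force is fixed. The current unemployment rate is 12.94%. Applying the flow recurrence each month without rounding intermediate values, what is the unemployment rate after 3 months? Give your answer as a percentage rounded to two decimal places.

Unemployment rate after three months ≈ 9.23%.

With a fixed labor force, u_{t+1} = u_t + s·(1−u_t) − f·u_t = u_t·(1−s−f) + s.
Here 1−s−f = 0.580 and s = 0.035.
u_1 = 0.129400 × 0.580 + 0.035 = 0.110052.
u_2 = 0.110052 × 0.580 + 0.035 = 0.098830.
u_3 = 0.098830 × 0.580 + 0.035 = 0.092321.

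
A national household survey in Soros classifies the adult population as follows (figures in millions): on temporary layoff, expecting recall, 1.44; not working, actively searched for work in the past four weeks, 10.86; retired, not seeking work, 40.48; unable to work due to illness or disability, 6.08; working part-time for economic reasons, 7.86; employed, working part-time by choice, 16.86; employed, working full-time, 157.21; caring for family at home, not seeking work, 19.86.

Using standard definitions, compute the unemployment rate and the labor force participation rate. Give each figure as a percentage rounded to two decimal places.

Employed = 7.86 + 16.86 + 157.21 = 181.93 million (anyone who worked, including part-time for economic reasons, counts as employed).
Unemployed = 1.44 + 10.86 = 12.30 million (jobless and actively searching, or on temporary layoff).
Labor force = 181.93 + 12.30 = 194.23 million.
Not in labor force = 40.48 + 6.08 + 19.86 = 66.42 million (those not working and not actively searching are outside the labor force).
Civilian working-age population = 194.23 + 66.42 = 260.65 million.
Unemployment rate = 12.30 / 194.23 = 6.33%.
Labor force participation rate = 194.23 / 260.65 = 74.52%.

Unemployment rate ≈ 6.33%; labor force participation rate ≈ 74.52%.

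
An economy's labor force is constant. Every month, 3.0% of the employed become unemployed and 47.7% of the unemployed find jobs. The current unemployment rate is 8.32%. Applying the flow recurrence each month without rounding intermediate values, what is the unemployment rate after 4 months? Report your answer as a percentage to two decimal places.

With a fixed labor force, u_{t+1} = u_t + s·(1−u_t) − f·u_t = u_t·(1−s−f) + s.
Here 1−s−f = 0.493 and s = 0.030.
u_1 = 0.083200 × 0.493 + 0.030 = 0.071018.
u_2 = 0.071018 × 0.493 + 0.030 = 0.065012.
u_3 = 0.065012 × 0.493 + 0.030 = 0.062051.
u_4 = 0.062051 × 0.493 + 0.030 = 0.060591.

Unemployment rate after four months ≈ 6.06%.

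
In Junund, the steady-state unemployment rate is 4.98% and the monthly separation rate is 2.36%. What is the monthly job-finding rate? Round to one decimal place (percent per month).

From u* = s/(s+f): f = s·(1−u)/u.
f = 2.36 × (1 − 0.0498) / 0.0498 = 2.2425 / 0.0498 ≈ 45.0% per month.

Job-finding rate ≈ 45.0% per month.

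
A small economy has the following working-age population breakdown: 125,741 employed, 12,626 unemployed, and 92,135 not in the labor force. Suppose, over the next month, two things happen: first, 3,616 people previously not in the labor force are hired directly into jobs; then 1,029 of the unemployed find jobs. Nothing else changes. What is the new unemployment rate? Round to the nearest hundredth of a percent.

Initially, labor force = 125,741 + 12,626 = 138,367, so u = 12,626/138,367 = 9.13%.
After the first change, employed and labor force both rise by 3,616; unemployed unchanged → E = 129,357, U = 12,626, labor force = 141,983.
After the second change, unemployed falls and employed rises by 1,029; labor force unchanged → E = 130,386, U = 11,597, labor force = 141,983.
New unemployment rate = 11,597 / 141,983 = 8.17%.

New unemployment rate ≈ 8.17%.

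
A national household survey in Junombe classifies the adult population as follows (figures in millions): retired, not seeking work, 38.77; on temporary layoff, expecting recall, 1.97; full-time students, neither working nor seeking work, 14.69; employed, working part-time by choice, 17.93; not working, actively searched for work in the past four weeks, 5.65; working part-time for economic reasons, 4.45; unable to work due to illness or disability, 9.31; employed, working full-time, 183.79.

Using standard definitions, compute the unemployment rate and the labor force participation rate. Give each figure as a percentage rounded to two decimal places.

Employed = 17.93 + 4.45 + 183.79 = 206.17 million (anyone who worked, including part-time for economic reasons, counts as employed).
Unemployed = 1.97 + 5.65 = 7.62 million (jobless and actively searching, or on temporary layoff).
Labor force = 206.17 + 7.62 = 213.79 million.
Not in labor force = 38.77 + 14.69 + 9.31 = 62.77 million (those not working and not actively searching are outside the labor force).
Civilian working-age population = 213.79 + 62.77 = 276.56 million.
Unemployment rate = 7.62 / 213.79 = 3.56%.
Labor force participation rate = 213.79 / 276.56 = 77.30%.

Unemployment rate ≈ 3.56%; labor force participation rate ≈ 77.30%.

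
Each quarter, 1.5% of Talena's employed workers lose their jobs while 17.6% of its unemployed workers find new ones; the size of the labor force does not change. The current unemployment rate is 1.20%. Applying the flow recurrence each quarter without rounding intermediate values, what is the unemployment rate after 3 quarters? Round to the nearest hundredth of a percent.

Unemployment rate after three quarters ≈ 4.33%.

With a fixed labor force, u_{t+1} = u_t + s·(1−u_t) − f·u_t = u_t·(1−s−f) + s.
Here 1−s−f = 0.809 and s = 0.015.
u_1 = 0.012000 × 0.809 + 0.015 = 0.024708.
u_2 = 0.024708 × 0.809 + 0.015 = 0.034989.
u_3 = 0.034989 × 0.809 + 0.015 = 0.043306.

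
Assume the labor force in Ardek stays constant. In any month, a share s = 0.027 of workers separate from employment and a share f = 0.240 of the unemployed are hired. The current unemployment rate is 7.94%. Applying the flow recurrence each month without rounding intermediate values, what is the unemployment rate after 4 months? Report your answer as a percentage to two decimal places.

Unemployment rate after four months ≈ 9.49%.

With a fixed labor force, u_{t+1} = u_t + s·(1−u_t) − f·u_t = u_t·(1−s−f) + s.
Here 1−s−f = 0.733 and s = 0.027.
u_1 = 0.079400 × 0.733 + 0.027 = 0.085200.
u_2 = 0.085200 × 0.733 + 0.027 = 0.089452.
u_3 = 0.089452 × 0.733 + 0.027 = 0.092568.
u_4 = 0.092568 × 0.733 + 0.027 = 0.094852.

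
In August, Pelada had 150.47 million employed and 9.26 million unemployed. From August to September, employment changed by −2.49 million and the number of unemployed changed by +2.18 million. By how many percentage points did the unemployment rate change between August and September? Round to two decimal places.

August: labor force = 150.47 + 9.26 = 159.73; u = 9.26/159.73 = 5.80%.
September: labor force = 147.98 + 11.44 = 159.42; u = 11.44/159.42 = 7.18%.
Change = 7.18% − 5.80% = +1.38 pp.

The unemployment rate changed by +1.38 percentage points.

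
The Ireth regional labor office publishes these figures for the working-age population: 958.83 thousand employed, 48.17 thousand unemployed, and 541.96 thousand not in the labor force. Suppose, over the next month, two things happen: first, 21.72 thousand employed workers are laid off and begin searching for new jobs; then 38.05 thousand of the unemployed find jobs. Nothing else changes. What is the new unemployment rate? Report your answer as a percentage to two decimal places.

Initially, labor force = 958.83 + 48.17 = 1,007.00 thousand, so u = 48.17/1,007.00 = 4.78%.
After the first change, employed falls and unemployed rises by 21.72; labor force unchanged → E = 937.11, U = 69.89, labor force = 1,007.00 thousand.
After the second change, unemployed falls and employed rises by 38.05; labor force unchanged → E = 975.16, U = 31.84, labor force = 1,007.00 thousand.
New unemployment rate = 31.84 / 1,007.00 = 3.16%.

New unemployment rate ≈ 3.16%.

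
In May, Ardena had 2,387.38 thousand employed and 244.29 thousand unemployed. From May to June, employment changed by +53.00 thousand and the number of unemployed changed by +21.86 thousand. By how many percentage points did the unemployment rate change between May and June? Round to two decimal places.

The unemployment rate changed by +0.55 percentage points.

May: labor force = 2,387.38 + 244.29 = 2,631.67; u = 244.29/2,631.67 = 9.28%.
June: labor force = 2,440.38 + 266.15 = 2,706.53; u = 266.15/2,706.53 = 9.83%.
Change = 9.83% − 9.28% = +0.55 pp.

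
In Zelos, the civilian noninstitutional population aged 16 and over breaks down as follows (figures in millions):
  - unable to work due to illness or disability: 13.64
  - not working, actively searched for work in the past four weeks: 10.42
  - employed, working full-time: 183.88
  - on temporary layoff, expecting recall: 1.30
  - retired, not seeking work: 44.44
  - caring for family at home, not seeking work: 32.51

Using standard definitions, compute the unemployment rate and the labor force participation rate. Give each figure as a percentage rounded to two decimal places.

Unemployment rate ≈ 5.99%; labor force participation rate ≈ 68.35%.

Employed = 183.88 million.
Unemployed = 10.42 + 1.30 = 11.72 million (jobless and actively searching, or on temporary layoff).
Labor force = 183.88 + 11.72 = 195.60 million.
Not in labor force = 13.64 + 44.44 + 32.51 = 90.59 million (those not working and not actively searching are outside the labor force).
Civilian working-age population = 195.60 + 90.59 = 286.19 million.
Unemployment rate = 11.72 / 195.60 = 5.99%.
Labor force participation rate = 195.60 / 286.19 = 68.35%.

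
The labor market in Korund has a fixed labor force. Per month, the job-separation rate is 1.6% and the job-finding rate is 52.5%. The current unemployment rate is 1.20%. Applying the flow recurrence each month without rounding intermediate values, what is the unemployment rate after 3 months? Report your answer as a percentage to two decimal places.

Unemployment rate after three months ≈ 2.79%.

With a fixed labor force, u_{t+1} = u_t + s·(1−u_t) − f·u_t = u_t·(1−s−f) + s.
Here 1−s−f = 0.459 and s = 0.016.
u_1 = 0.012000 × 0.459 + 0.016 = 0.021508.
u_2 = 0.021508 × 0.459 + 0.016 = 0.025872.
u_3 = 0.025872 × 0.459 + 0.016 = 0.027875.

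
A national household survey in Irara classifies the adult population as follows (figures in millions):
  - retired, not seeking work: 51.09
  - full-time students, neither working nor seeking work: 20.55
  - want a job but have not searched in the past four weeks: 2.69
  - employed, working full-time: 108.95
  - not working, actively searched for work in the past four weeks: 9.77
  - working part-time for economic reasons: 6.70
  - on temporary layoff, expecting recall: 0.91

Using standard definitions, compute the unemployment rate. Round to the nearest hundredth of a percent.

Unemployment rate ≈ 8.45%.

Employed = 108.95 + 6.70 = 115.65 million (anyone who worked, including part-time for economic reasons, counts as employed).
Unemployed = 9.77 + 0.91 = 10.68 million (jobless and actively searching, or on temporary layoff).
Labor force = 115.65 + 10.68 = 126.33 million.
Unemployment rate = 10.68 / 126.33 = 8.45%.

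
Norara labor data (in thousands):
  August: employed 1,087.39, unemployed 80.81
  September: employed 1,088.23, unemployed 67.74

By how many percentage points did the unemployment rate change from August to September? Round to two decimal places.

August: labor force = 1,087.39 + 80.81 = 1,168.20; u = 80.81/1,168.20 = 6.92%.
September: labor force = 1,088.23 + 67.74 = 1,155.97; u = 67.74/1,155.97 = 5.86%.
Change = 5.86% − 6.92% = −1.06 pp.

The unemployment rate changed by −1.06 percentage points.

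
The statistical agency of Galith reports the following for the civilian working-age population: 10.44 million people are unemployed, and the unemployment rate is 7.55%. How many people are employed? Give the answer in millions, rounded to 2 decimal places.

Labor force = U / u = 10.44 / 0.0755 ≈ 138.28 million.
Employed = labor force − unemployed = 138.28 − 10.44 = 127.84 million.

About 127.84 million are employed.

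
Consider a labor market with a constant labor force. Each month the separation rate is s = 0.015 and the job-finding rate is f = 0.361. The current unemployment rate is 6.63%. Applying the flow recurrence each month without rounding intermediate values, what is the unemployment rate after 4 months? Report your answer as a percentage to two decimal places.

Unemployment rate after four months ≈ 4.39%.

With a fixed labor force, u_{t+1} = u_t + s·(1−u_t) − f·u_t = u_t·(1−s−f) + s.
Here 1−s−f = 0.624 and s = 0.015.
u_1 = 0.066300 × 0.624 + 0.015 = 0.056371.
u_2 = 0.056371 × 0.624 + 0.015 = 0.050176.
u_3 = 0.050176 × 0.624 + 0.015 = 0.046310.
u_4 = 0.046310 × 0.624 + 0.015 = 0.043897.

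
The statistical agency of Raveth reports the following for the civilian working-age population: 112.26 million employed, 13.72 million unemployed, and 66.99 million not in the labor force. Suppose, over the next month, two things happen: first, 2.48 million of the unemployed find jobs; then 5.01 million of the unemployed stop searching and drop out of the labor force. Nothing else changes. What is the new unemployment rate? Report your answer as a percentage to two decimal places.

Initially, labor force = 112.26 + 13.72 = 125.98 million, so u = 13.72/125.98 = 10.89%.
After the first change, unemployed falls and employed rises by 2.48; labor force unchanged → E = 114.74, U = 11.24, labor force = 125.98 million.
After the second change, unemployed and labor force both fall by 5.01 → E = 114.74, U = 6.23, labor force = 120.97 million.
New unemployment rate = 6.23 / 120.97 = 5.15%.

New unemployment rate ≈ 5.15%.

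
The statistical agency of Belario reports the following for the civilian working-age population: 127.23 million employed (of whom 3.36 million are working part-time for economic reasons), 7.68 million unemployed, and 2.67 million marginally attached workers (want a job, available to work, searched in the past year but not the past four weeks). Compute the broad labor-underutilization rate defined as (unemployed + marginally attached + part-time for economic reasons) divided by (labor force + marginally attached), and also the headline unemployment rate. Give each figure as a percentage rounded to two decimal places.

Broad underutilization rate ≈ 9.97%; headline unemployment rate ≈ 5.69%.

Labor force = 127.23 + 7.68 = 134.91 million.
Numerator = 7.68 + 2.67 + 3.36 = 13.71 million.
Denominator = 134.91 + 2.67 = 137.58 million.
Broad rate = 13.71 / 137.58 = 9.97%.
Headline unemployment rate = 7.68 / 134.91 = 5.69%.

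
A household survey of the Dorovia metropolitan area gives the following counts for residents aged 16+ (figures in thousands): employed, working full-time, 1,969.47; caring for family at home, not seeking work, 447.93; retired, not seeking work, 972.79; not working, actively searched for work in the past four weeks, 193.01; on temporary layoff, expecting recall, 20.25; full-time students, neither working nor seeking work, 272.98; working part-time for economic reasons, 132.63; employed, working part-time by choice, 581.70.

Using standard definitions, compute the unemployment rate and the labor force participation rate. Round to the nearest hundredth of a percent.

Unemployment rate ≈ 7.36%; labor force participation rate ≈ 63.11%.

Employed = 1,969.47 + 132.63 + 581.70 = 2,683.80 thousand (anyone who worked, including part-time for economic reasons, counts as employed).
Unemployed = 193.01 + 20.25 = 213.26 thousand (jobless and actively searching, or on temporary layoff).
Labor force = 2,683.80 + 213.26 = 2,897.06 thousand.
Not in labor force = 447.93 + 972.79 + 272.98 = 1,693.70 thousand (those not working and not actively searching are outside the labor force).
Civilian working-age population = 2,897.06 + 1,693.70 = 4,590.76 thousand.
Unemployment rate = 213.26 / 2,897.06 = 7.36%.
Labor force participation rate = 2,897.06 / 4,590.76 = 63.11%.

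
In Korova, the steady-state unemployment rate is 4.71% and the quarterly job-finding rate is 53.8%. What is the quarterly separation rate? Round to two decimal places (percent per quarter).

Separation rate ≈ 2.66% per quarter.

From u* = s/(s+f): s = u·f/(1−u).
s = 0.0471 × 53.8 / (1 − 0.0471) = 2.5340 / 0.9529 ≈ 2.66% per quarter.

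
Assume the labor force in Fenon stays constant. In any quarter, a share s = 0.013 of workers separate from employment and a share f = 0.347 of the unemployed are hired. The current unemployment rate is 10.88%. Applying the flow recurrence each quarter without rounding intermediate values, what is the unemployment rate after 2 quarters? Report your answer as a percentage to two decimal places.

With a fixed labor force, u_{t+1} = u_t + s·(1−u_t) − f·u_t = u_t·(1−s−f) + s.
Here 1−s−f = 0.640 and s = 0.013.
u_1 = 0.108800 × 0.640 + 0.013 = 0.082632.
u_2 = 0.082632 × 0.640 + 0.013 = 0.065884.

Unemployment rate after two quarters ≈ 6.59%.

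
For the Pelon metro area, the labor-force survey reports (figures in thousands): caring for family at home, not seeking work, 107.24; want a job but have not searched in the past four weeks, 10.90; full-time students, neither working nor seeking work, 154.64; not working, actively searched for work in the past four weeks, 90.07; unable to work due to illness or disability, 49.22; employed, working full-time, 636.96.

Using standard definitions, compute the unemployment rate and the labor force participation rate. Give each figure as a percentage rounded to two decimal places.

Employed = 636.96 thousand.
Unemployed = 90.07 thousand.
Labor force = 636.96 + 90.07 = 727.03 thousand.
Not in labor force = 107.24 + 10.90 + 154.64 + 49.22 = 322.00 thousand (those not working and not actively searching are outside the labor force — including those who want a job but have given up searching).
Civilian working-age population = 727.03 + 322.00 = 1,049.03 thousand.
Unemployment rate = 90.07 / 727.03 = 12.39%.
Labor force participation rate = 727.03 / 1,049.03 = 69.30%.

Unemployment rate ≈ 12.39%; labor force participation rate ≈ 69.30%.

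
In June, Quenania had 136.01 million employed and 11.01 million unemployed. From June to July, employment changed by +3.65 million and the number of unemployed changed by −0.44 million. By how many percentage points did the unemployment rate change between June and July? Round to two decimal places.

June: labor force = 136.01 + 11.01 = 147.02; u = 11.01/147.02 = 7.49%.
July: labor force = 139.66 + 10.57 = 150.23; u = 10.57/150.23 = 7.04%.
Change = 7.04% − 7.49% = −0.45 pp.

The unemployment rate changed by −0.45 percentage points.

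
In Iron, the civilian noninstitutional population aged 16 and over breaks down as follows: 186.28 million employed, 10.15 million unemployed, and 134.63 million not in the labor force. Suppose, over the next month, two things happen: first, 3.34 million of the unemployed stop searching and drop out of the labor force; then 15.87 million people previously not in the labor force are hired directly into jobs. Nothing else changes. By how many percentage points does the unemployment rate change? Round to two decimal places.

Initially, labor force = 186.28 + 10.15 = 196.43 million, so u = 10.15/196.43 = 5.17%.
After the first change, unemployed and labor force both fall by 3.34 → E = 186.28, U = 6.81, labor force = 193.09 million.
After the second change, employed and labor force both rise by 15.87; unemployed unchanged → E = 202.15, U = 6.81, labor force = 208.96 million.
New unemployment rate = 6.81 / 208.96 = 3.26%.
Change = 3.26% − 5.17% = −1.91 percentage points.

The unemployment rate changes by −1.91 percentage points.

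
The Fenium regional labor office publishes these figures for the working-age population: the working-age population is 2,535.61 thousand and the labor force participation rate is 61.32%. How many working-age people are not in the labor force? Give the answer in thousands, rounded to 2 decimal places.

Share not in the labor force = 1 − 0.6132 = 0.3868.
Not in labor force = 0.3868 × 2,535.61 ≈ 980.77 thousand.

About 980.77 thousand are not in the labor force.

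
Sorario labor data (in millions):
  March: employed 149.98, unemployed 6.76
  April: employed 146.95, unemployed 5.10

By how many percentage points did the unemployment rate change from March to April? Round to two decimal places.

The unemployment rate changed by −0.96 percentage points.

March: labor force = 149.98 + 6.76 = 156.74; u = 6.76/156.74 = 4.31%.
April: labor force = 146.95 + 5.10 = 152.05; u = 5.10/152.05 = 3.35%.
Change = 3.35% − 4.31% = −0.96 pp.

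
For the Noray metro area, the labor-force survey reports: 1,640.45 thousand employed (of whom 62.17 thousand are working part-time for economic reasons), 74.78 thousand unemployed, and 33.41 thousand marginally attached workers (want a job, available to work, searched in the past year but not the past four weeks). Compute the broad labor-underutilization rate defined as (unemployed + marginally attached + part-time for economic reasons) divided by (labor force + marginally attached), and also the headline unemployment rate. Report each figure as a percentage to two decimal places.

Broad underutilization rate ≈ 9.74%; headline unemployment rate ≈ 4.36%.

Labor force = 1,640.45 + 74.78 = 1,715.23 thousand.
Numerator = 74.78 + 33.41 + 62.17 = 170.36 thousand.
Denominator = 1,715.23 + 33.41 = 1,748.64 thousand.
Broad rate = 170.36 / 1,748.64 = 9.74%.
Headline unemployment rate = 74.78 / 1,715.23 = 4.36%.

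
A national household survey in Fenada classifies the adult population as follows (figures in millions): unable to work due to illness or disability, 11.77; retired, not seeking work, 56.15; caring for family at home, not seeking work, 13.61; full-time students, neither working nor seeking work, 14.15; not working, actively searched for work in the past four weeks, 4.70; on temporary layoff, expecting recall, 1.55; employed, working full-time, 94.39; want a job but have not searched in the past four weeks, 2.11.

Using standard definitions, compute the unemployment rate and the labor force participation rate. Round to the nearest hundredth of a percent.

Employed = 94.39 million.
Unemployed = 4.70 + 1.55 = 6.25 million (jobless and actively searching, or on temporary layoff).
Labor force = 94.39 + 6.25 = 100.64 million.
Not in labor force = 11.77 + 56.15 + 13.61 + 14.15 + 2.11 = 97.79 million (those not working and not actively searching are outside the labor force — including those who want a job but have given up searching).
Civilian working-age population = 100.64 + 97.79 = 198.43 million.
Unemployment rate = 6.25 / 100.64 = 6.21%.
Labor force participation rate = 100.64 / 198.43 = 50.72%.

Unemployment rate ≈ 6.21%; labor force participation rate ≈ 50.72%.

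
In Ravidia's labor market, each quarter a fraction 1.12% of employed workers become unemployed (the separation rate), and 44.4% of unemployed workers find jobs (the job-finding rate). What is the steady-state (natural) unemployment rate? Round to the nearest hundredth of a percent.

Steady-state unemployment rate ≈ 2.46%.

At steady state the flows balance: s·E = f·U, so U/(E+U) = s/(s+f).
u* = 1.12 / (1.12 + 44.4) = 1.12 / 45.52 = 2.46%.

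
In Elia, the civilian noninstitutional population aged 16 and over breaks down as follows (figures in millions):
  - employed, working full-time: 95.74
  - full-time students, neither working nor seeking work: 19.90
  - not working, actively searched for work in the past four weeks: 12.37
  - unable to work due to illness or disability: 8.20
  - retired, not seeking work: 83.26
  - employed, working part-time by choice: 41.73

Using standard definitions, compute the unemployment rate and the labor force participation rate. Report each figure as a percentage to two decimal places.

Unemployment rate ≈ 8.26%; labor force participation rate ≈ 57.37%.

Employed = 95.74 + 41.73 = 137.47 million.
Unemployed = 12.37 million.
Labor force = 137.47 + 12.37 = 149.84 million.
Not in labor force = 19.90 + 8.20 + 83.26 = 111.36 million (those not working and not actively searching are outside the labor force).
Civilian working-age population = 149.84 + 111.36 = 261.20 million.
Unemployment rate = 12.37 / 149.84 = 8.26%.
Labor force participation rate = 149.84 / 261.20 = 57.37%.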